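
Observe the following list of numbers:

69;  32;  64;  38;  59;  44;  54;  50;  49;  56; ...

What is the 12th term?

62

The terms cycle through 2 interleaved subsequences.
Track A is 69, 64, 59, 54, 49, which is arithmetic with common difference −5.
Track B is 32, 38, 44, 50, 56, which is arithmetic, step +6.
Position 12 falls in track B as its term 6, giving 62.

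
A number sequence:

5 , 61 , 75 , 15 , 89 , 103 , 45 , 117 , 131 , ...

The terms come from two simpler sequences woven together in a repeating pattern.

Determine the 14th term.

173

Positions follow the repeating pattern ABB; grouping by letter gives 2 tracks.
Track A is 5, 15, 45, which is geometric with ratio 3.
Track B is 61, 75, 89, 103, 117, 131, which is adding 14 each time.
Position 14 → track B, term 9 = 173.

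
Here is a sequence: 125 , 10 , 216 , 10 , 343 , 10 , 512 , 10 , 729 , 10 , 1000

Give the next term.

Taking every 2nd term gives 2 separate tracks.
Subsequence A = 125, 216, 343, 512, 729, 1000: consecutive cubes n³ from n = 5.
Subsequence B = 10, 10, 10, 10, 10: always 10.
Term 12 comes from subsequence B (its 6th entry): 10.

10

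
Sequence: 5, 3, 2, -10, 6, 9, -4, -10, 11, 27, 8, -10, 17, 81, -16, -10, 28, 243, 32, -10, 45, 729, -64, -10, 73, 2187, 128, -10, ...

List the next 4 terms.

Taking every 4th term gives 4 separate tracks.
Subsequence A: 5, 6, 11, 17, 28, 45, 73 (Fibonacci-style (each term is the sum of the two before it)).
Subsequence B: 3, 9, 27, 81, 243, 729, 2187 (successive powers of 3).
Subsequence C: 2, -4, 8, -16, 32, -64, 128 (a geometric progression (common ratio -2)).
Subsequence D: -10, -10, -10, -10, -10, -10, -10 (always -10).
The 29th slot belongs to subsequence A; its 8th term is 118.
Position 30 → subsequence B, term 8 = 6561.
Position 31 → subsequence C, term 8 = -256.
The 32nd slot belongs to subsequence D; its 8th term is -10.

118, 6561, -256, -10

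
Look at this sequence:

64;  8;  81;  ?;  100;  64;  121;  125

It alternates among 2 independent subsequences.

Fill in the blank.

The terms cycle through 2 interleaved subsequences.
Subsequence A: 64, 81, 100, 121 — consecutive squares n² from n = 8.
Subsequence B: 8, ?, 64, 125 — perfect cubes starting at 2³.
Subsequence B's pattern makes the blank 27.

27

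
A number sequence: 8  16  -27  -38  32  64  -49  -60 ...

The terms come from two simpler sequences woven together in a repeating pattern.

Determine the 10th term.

Reading positions in blocks of 4 reveals the pattern AABB — 2 tracks woven together.
Track A: 8, 16, 32, 64 — powers of 2.
Track B: -27, -38, -49, -60 — subtracting 11 each time.
Position 10 → track A, term 6 = 256.

256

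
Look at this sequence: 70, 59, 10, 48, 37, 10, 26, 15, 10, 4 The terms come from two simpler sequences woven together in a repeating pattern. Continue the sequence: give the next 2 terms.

Reading positions in blocks of 3 reveals the pattern AAB — 2 tracks woven together.
Track A: 70, 59, 48, 37, 26, 15, 4 — arithmetic, step −11.
Track B: 10, 10, 10 — always 10.
Term 11 comes from track A (its 8th entry): -7.
Position 12 → track B, term 4 = 10.

-7, 10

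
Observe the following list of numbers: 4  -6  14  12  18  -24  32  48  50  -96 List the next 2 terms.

82, 192

Positions 1, 3, 5, … form one subsequence and positions 2, 4, 6, … form another.
Track A: 4, 14, 18, 32, 50 — Fibonacci-style (each term is the sum of the two before it).
Track B: -6, 12, -24, 48, -96 — multiplying by -2 each time.
Term 11 comes from track A (its 6th entry): 82.
Term 12 comes from track B (its 6th entry): 192.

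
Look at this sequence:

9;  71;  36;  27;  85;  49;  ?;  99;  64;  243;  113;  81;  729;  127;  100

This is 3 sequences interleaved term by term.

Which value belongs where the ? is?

Split by position mod 3 into 3 tracks.
Stream A = 9, 27, ?, 243, 729: powers 3^2, 3^3, 3^4, ….
Stream B = 71, 85, 99, 113, 127: linear: a_n = 57 + 14·n.
Stream C = 36, 49, 64, 81, 100: perfect squares starting at 6².
Filling stream A at index 3 by its rule yields 81.

81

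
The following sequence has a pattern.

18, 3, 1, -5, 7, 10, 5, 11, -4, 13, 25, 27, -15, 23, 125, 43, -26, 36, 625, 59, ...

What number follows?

-37

Split by position mod 4 into 4 tracks.
Subsequence A = 18, 7, -4, -15, -26: arithmetic with common difference −11.
Subsequence B = 3, 10, 13, 23, 36: Fibonacci-style (each term is the sum of the two before it).
Subsequence C = 1, 5, 25, 125, 625: powers 5^0, 5^1, 5^2, ….
Subsequence D = -5, 11, 27, 43, 59: adding 16 each time.
Position 21 falls in subsequence A as its term 6, giving -37.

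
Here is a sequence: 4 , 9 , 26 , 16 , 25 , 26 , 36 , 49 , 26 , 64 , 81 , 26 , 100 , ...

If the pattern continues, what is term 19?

Reading positions in blocks of 3 reveals the pattern AAB — 2 tracks woven together.
Track A: 4, 9, 16, 25, 36, 49, 64, 81, 100. Perfect squares starting at 2².
Track B: 26, 26, 26, 26. Constant 26.
Term 19 comes from track A (its 13th entry): 196.

196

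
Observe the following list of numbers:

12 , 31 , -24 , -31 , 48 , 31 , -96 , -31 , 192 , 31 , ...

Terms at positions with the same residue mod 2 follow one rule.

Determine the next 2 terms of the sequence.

Split by position mod 2 into 2 tracks.
Track A = 12, -24, 48, -96, 192: multiplying by -2 each time.
Track B = 31, -31, 31, -31, 31: oscillating between 31 and -31.
Position 11 falls in track A as its term 6, giving -384.
Term 12 comes from track B (its 6th entry): -31.

-384, -31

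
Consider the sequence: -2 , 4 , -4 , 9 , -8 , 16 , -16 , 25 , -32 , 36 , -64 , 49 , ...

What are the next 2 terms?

-128, 64

Split by position mod 2 into 2 tracks.
Track A is -2, -4, -8, -16, -32, -64, which is a geometric progression (common ratio 2).
Track B is 4, 9, 16, 25, 36, 49, which is perfect squares starting at 2².
Position 13 → track A, term 7 = -128.
Position 14 falls in track B as its term 7, giving 64.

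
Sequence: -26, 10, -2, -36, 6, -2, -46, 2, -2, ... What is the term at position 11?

-2

Taking every 3rd term gives 3 separate tracks.
Stream A: -26, -36, -46 (arithmetic with common difference −10).
Stream B: 10, 6, 2 (arithmetic, step −4).
Stream C: -2, -2, -2 (constant -2).
Position 11 → stream B, term 4 = -2.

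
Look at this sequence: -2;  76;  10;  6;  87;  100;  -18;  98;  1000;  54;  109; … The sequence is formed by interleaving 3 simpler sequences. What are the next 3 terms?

10000, -162, 120

Split by position mod 3 into 3 tracks.
Stream A is -2, 6, -18, 54, which is geometric with ratio -3.
Stream B is 76, 87, 98, 109, which is arithmetic with common difference +11.
Stream C is 10, 100, 1000, which is powers 10^1, 10^2, 10^3, ….
Position 12 falls in stream C as its term 4, giving 10000.
Term 13 comes from stream A (its 5th entry): -162.
Position 14 → stream B, term 5 = 120.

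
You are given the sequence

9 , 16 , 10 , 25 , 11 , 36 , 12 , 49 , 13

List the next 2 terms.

64, 14

Split by position mod 2 into 2 tracks.
Subsequence A: 9, 10, 11, 12, 13. Arithmetic with common difference +1.
Subsequence B: 16, 25, 36, 49. The squares 4², 5², 6², ….
The 10th slot belongs to subsequence B; its 5th term is 64.
Position 11 falls in subsequence A as its term 6, giving 14.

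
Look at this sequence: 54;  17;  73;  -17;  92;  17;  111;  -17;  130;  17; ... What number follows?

149

Taking every 2nd term gives 2 separate tracks.
Stream A: 54, 73, 92, 111, 130 (arithmetic, step +19).
Stream B: 17, -17, 17, -17, 17 (the oscillation 17·(−1)^(n+1)).
Term 11 comes from stream A (its 6th entry): 149.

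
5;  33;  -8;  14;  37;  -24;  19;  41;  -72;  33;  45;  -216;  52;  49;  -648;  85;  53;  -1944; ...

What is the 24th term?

Split by position mod 3 into 3 tracks.
Track A: 5, 14, 19, 33, 52, 85 (each term equals the sum of the previous two).
Track B: 33, 37, 41, 45, 49, 53 (linear: a_n = 29 + 4·n).
Track C: -8, -24, -72, -216, -648, -1944 (multiplying by 3 each time).
Position 24 → track C, term 8 = -17496.

-17496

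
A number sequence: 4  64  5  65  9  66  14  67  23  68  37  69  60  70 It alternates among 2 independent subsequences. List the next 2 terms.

The terms cycle through 2 interleaved subsequences.
Stream A = 4, 5, 9, 14, 23, 37, 60: a Fibonacci-like recurrence a_n = a_{n-1} + a_{n-2}.
Stream B = 64, 65, 66, 67, 68, 69, 70: arithmetic, step +1.
Position 15 falls in stream A as its term 8, giving 97.
The 16th slot belongs to stream B; its 8th term is 71.

97, 71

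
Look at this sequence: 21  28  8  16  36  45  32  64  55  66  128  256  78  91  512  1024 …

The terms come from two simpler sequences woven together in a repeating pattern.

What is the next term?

Positions follow the repeating pattern AABB; grouping by letter gives 2 tracks.
Subsequence A: 21, 28, 36, 45, 55, 66, 78, 91. The triangular numbers T_6, T_7, ….
Subsequence B: 8, 16, 32, 64, 128, 256, 512, 1024. Powers of 2.
Position 17 falls in subsequence A as its term 9, giving 105.

105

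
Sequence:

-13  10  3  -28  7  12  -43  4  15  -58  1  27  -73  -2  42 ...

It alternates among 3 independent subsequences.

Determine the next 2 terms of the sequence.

-88, -5

Split by position mod 3: positions 1, 4, 7, … form one track, and each other residue class forms its own.
Track A is -13, -28, -43, -58, -73, which is arithmetic with common difference −15.
Track B is 10, 7, 4, 1, -2, which is arithmetic, step −3.
Track C is 3, 12, 15, 27, 42, which is a Fibonacci-like recurrence a_n = a_{n-1} + a_{n-2}.
Position 16 falls in track A as its term 6, giving -88.
Term 17 comes from track B (its 6th entry): -5.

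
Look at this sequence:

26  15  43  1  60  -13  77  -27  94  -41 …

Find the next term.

111

The terms cycle through 2 interleaved subsequences.
Track A: 26, 43, 60, 77, 94 — adding 17 each time.
Track B: 15, 1, -13, -27, -41 — subtracting 14 each time.
Term 11 comes from track A (its 6th entry): 111.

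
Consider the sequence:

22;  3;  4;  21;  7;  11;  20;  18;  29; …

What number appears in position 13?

18

Positions follow the repeating pattern ABB; grouping by letter gives 2 tracks.
Track A = 22, 21, 20: arithmetic, step −1.
Track B = 3, 4, 7, 11, 18, 29: each term equals the sum of the previous two.
Term 13 comes from track A (its 5th entry): 18.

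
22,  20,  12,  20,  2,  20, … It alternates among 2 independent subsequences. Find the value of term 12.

20

Taking every 2nd term gives 2 separate tracks.
Subsequence A: 22, 12, 2. Subtracting 10 each time.
Subsequence B: 20, 20, 20. The constant sequence 20.
The 12th slot belongs to subsequence B; its 6th term is 20.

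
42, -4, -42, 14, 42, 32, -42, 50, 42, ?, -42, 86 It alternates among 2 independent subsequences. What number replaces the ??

The terms cycle through 2 interleaved subsequences.
Track A = 42, -42, 42, -42, 42, -42: alternating ±42.
Track B = -4, 14, 32, 50, ?, 86: arithmetic with common difference +18.
The gap is track B's term 5; the rule gives 68.

68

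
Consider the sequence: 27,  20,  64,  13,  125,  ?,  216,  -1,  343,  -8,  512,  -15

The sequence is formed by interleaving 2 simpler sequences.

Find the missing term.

6

Odd-indexed and even-indexed terms follow separate rules.
Subsequence A = 27, 64, 125, 216, 343, 512: the cubes 3³, 4³, 5³, ….
Subsequence B = 20, 13, ?, -1, -8, -15: subtracting 7 each time.
The gap is subsequence B's term 3; the rule gives 6.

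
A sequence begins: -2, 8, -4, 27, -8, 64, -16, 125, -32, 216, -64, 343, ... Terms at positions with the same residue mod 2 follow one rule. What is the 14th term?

Positions 1, 3, 5, … form one subsequence and positions 2, 4, 6, … form another.
Track A is -2, -4, -8, -16, -32, -64, which is geometric with ratio 2.
Track B is 8, 27, 64, 125, 216, 343, which is perfect cubes starting at 2³.
Position 14 → track B, term 7 = 512.

512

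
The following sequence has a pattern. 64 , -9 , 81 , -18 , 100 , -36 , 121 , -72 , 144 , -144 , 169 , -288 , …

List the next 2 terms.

196, -576

Taking every 2nd term gives 2 separate tracks.
Track A: 64, 81, 100, 121, 144, 169 (consecutive squares n² from n = 8).
Track B: -9, -18, -36, -72, -144, -288 (multiplying by 2 each time).
Position 13 falls in track A as its term 7, giving 196.
Term 14 comes from track B (its 7th entry): -576.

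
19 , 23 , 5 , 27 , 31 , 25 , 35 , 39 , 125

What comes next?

Reading positions in blocks of 3 reveals the pattern AAB — 2 tracks woven together.
Track A: 19, 23, 27, 31, 35, 39 — linear: a_n = 15 + 4·n.
Track B: 5, 25, 125 — geometric with ratio 5.
Term 10 comes from track A (its 7th entry): 43.

43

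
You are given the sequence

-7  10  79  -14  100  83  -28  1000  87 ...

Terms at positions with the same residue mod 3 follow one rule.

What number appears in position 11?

10000

Split by position mod 3: positions 1, 4, 7, … form one track, and each other residue class forms its own.
Track A: -7, -14, -28 — a geometric progression (common ratio 2).
Track B: 10, 100, 1000 — powers of 10.
Track C: 79, 83, 87 — linear: a_n = 75 + 4·n.
Position 11 → track B, term 4 = 10000.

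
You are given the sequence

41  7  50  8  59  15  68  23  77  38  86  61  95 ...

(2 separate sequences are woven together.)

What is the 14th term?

Odd-indexed and even-indexed terms follow separate rules.
Subsequence A: 41, 50, 59, 68, 77, 86, 95 — linear: a_n = 32 + 9·n.
Subsequence B: 7, 8, 15, 23, 38, 61 — a Fibonacci-like recurrence a_n = a_{n-1} + a_{n-2}.
The 14th slot belongs to subsequence B; its 7th term is 99.

99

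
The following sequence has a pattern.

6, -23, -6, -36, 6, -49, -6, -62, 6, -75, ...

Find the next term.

-6

Odd-indexed and even-indexed terms follow separate rules.
Subsequence A: 6, -6, 6, -6, 6 (alternating ±6).
Subsequence B: -23, -36, -49, -62, -75 (arithmetic, step −13).
Position 11 falls in subsequence A as its term 6, giving -6.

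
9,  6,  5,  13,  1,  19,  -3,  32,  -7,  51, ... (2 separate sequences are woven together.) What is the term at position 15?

Taking every 2nd term gives 2 separate tracks.
Track A: 9, 5, 1, -3, -7 — subtracting 4 each time.
Track B: 6, 13, 19, 32, 51 — a Fibonacci-like recurrence a_n = a_{n-1} + a_{n-2}.
Position 15 → track A, term 8 = -19.

-19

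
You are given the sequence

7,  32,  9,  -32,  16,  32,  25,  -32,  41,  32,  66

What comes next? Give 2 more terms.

-32, 107

The terms cycle through 2 interleaved subsequences.
Subsequence A is 7, 9, 16, 25, 41, 66, which is a Fibonacci-like recurrence a_n = a_{n-1} + a_{n-2}.
Subsequence B is 32, -32, 32, -32, 32, which is oscillating between 32 and -32.
Position 12 → subsequence B, term 6 = -32.
Position 13 → subsequence A, term 7 = 107.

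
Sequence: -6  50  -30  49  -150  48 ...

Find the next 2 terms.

Split by position mod 2 into 2 tracks.
Track A = -6, -30, -150: a geometric progression (common ratio 5).
Track B = 50, 49, 48: linear: a_n = 51 − n.
Position 7 falls in track A as its term 4, giving -750.
The 8th slot belongs to track B; its 4th term is 47.

-750, 47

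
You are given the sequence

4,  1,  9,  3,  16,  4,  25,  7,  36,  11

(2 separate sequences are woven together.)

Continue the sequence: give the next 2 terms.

The terms cycle through 2 interleaved subsequences.
Track A: 4, 9, 16, 25, 36 (the squares 2², 3², 4², …).
Track B: 1, 3, 4, 7, 11 (each term equals the sum of the previous two).
Term 11 comes from track A (its 6th entry): 49.
Position 12 falls in track B as its term 6, giving 18.

49, 18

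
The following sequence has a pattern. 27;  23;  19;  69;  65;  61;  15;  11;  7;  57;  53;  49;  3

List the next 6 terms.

-1, -5, 45, 41, 37, -9

Positions follow the repeating pattern AAABBB; grouping by letter gives 2 tracks.
Subsequence A: 27, 23, 19, 15, 11, 7, 3. Arithmetic, step −4.
Subsequence B: 69, 65, 61, 57, 53, 49. Linear: a_n = 73 − 4·n.
Position 14 → subsequence A, term 8 = -1.
The 15th slot belongs to subsequence A; its 9th term is -5.
Position 16 falls in subsequence B as its term 7, giving 45.
The 17th slot belongs to subsequence B; its 8th term is 41.
The 18th slot belongs to subsequence B; its 9th term is 37.
Term 19 comes from subsequence A (its 10th entry): -9.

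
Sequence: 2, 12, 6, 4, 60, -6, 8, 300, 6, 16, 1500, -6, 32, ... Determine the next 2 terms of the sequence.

7500, 6

Taking every 3rd term gives 3 separate tracks.
Subsequence A: 2, 4, 8, 16, 32 — successive powers of 2.
Subsequence B: 12, 60, 300, 1500 — a geometric progression (common ratio 5).
Subsequence C: 6, -6, 6, -6 — oscillating between 6 and -6.
The 14th slot belongs to subsequence B; its 5th term is 7500.
Position 15 → subsequence C, term 5 = 6.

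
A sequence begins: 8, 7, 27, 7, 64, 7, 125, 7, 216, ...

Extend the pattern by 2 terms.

Taking every 2nd term gives 2 separate tracks.
Track A: 8, 27, 64, 125, 216. Consecutive cubes n³ from n = 2.
Track B: 7, 7, 7, 7. The constant sequence 7.
Position 10 → track B, term 5 = 7.
Position 11 falls in track A as its term 6, giving 343.

7, 343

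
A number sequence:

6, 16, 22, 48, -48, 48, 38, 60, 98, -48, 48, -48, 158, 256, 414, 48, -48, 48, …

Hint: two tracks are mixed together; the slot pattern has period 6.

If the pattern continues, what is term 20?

Reading positions in blocks of 6 reveals the pattern AAABBB — 2 tracks woven together.
Stream A: 6, 16, 22, 38, 60, 98, 158, 256, 414 (each term equals the sum of the previous two).
Stream B: 48, -48, 48, -48, 48, -48, 48, -48, 48 (oscillating between 48 and -48).
Position 20 → stream A, term 11 = 1084.

1084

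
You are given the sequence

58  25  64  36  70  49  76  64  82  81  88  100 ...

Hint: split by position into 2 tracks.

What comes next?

94

Taking every 2nd term gives 2 separate tracks.
Stream A: 58, 64, 70, 76, 82, 88 (adding 6 each time).
Stream B: 25, 36, 49, 64, 81, 100 (consecutive squares n² from n = 5).
Position 13 → stream A, term 7 = 94.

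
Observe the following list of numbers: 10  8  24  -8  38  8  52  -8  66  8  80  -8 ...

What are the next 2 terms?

94, 8

Positions 1, 3, 5, … form one subsequence and positions 2, 4, 6, … form another.
Subsequence A = 10, 24, 38, 52, 66, 80: adding 14 each time.
Subsequence B = 8, -8, 8, -8, 8, -8: alternating ±8.
Position 13 falls in subsequence A as its term 7, giving 94.
Position 14 → subsequence B, term 7 = 8.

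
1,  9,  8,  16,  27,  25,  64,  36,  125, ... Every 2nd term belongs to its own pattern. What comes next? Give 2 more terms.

Odd-indexed and even-indexed terms follow separate rules.
Track A: 1, 8, 27, 64, 125. The cubes 1³, 2³, 3³, ….
Track B: 9, 16, 25, 36. Consecutive squares n² from n = 3.
The 10th slot belongs to track B; its 5th term is 49.
Position 11 → track A, term 6 = 216.

49, 216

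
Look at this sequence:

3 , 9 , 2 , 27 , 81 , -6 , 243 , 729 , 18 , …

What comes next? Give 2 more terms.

Reading positions in blocks of 3 reveals the pattern AAB — 2 tracks woven together.
Track A: 3, 9, 27, 81, 243, 729. Powers 3^1, 3^2, 3^3, ….
Track B: 2, -6, 18. Geometric, ×-3 each step.
Position 10 falls in track A as its term 7, giving 2187.
The 11th slot belongs to track A; its 8th term is 6561.

2187, 6561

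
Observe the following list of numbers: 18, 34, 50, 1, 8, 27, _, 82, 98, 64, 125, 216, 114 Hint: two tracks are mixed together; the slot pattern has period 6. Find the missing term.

Positions follow the repeating pattern AAABBB; grouping by letter gives 2 tracks.
Stream A: 18, 34, 50, ?, 82, 98, 114 (linear: a_n = 2 + 16·n).
Stream B: 1, 8, 27, 64, 125, 216 (the cubes 1³, 2³, 3³, …).
Stream A's pattern makes the blank 66.

66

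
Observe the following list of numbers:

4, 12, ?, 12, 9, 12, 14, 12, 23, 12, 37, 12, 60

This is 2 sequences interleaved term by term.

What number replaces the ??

5

The terms cycle through 2 interleaved subsequences.
Stream A is 4, ?, 9, 14, 23, 37, 60, which is a Fibonacci-like recurrence a_n = a_{n-1} + a_{n-2}.
Stream B is 12, 12, 12, 12, 12, 12, which is always 12.
The gap is stream A's term 2; the rule gives 5.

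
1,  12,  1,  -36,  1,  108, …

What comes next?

Odd-indexed and even-indexed terms follow separate rules.
Track A: 1, 1, 1 — always 1.
Track B: 12, -36, 108 — a geometric progression (common ratio -3).
Term 7 comes from track A (its 4th entry): 1.

1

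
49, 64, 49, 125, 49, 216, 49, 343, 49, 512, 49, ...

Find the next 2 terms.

729, 49

The terms cycle through 2 interleaved subsequences.
Track A: 49, 49, 49, 49, 49, 49 — always 49.
Track B: 64, 125, 216, 343, 512 — the cubes 4³, 5³, 6³, ….
Position 12 falls in track B as its term 6, giving 729.
Position 13 → track A, term 7 = 49.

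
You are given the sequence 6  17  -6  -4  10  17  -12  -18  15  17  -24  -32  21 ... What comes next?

Read the sequence 4 terms at a time; column i is its own pattern.
Subsequence A is 6, 10, 15, 21, which is triangular numbers starting at T_3.
Subsequence B is 17, 17, 17, which is always 17.
Subsequence C is -6, -12, -24, which is a geometric progression (common ratio 2).
Subsequence D is -4, -18, -32, which is arithmetic with common difference −14.
Position 14 falls in subsequence B as its term 4, giving 17.

17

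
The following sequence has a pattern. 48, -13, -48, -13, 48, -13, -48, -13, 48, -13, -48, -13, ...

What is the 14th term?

-13

Positions 1, 3, 5, … form one subsequence and positions 2, 4, 6, … form another.
Track A: 48, -48, 48, -48, 48, -48. The oscillation 48·(−1)^(n+1).
Track B: -13, -13, -13, -13, -13, -13. The constant sequence -13.
The 14th slot belongs to track B; its 7th term is -13.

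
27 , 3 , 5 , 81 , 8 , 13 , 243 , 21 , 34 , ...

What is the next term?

The slot pattern repeats as ABB (period 3), so there are 2 interleaved tracks.
Track A: 27, 81, 243 (successive powers of 3).
Track B: 3, 5, 8, 13, 21, 34 (Fibonacci-style (each term is the sum of the two before it)).
Term 10 comes from track A (its 4th entry): 729.

729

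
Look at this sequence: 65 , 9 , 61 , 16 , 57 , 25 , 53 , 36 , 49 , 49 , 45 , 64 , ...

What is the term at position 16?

Positions 1, 3, 5, … form one subsequence and positions 2, 4, 6, … form another.
Track A: 65, 61, 57, 53, 49, 45 — arithmetic, step −4.
Track B: 9, 16, 25, 36, 49, 64 — perfect squares starting at 3².
Position 16 → track B, term 8 = 100.

100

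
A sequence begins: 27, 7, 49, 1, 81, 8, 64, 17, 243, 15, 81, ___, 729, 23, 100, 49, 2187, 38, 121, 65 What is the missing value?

33

The terms cycle through 4 interleaved subsequences.
Track A: 27, 81, 243, 729, 2187 (powers of 3).
Track B: 7, 8, 15, 23, 38 (a Fibonacci-like recurrence a_n = a_{n-1} + a_{n-2}).
Track C: 49, 64, 81, 100, 121 (the squares 7², 8², 9², …).
Track D: 1, 17, ?, 49, 65 (adding 16 each time).
So the missing entry in track D is 33.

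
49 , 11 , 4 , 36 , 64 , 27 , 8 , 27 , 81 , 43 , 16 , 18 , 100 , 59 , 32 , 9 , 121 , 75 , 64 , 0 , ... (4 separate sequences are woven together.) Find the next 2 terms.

144, 91

Read the sequence 4 terms at a time; column i is its own pattern.
Track A: 49, 64, 81, 100, 121 (consecutive squares n² from n = 7).
Track B: 11, 27, 43, 59, 75 (adding 16 each time).
Track C: 4, 8, 16, 32, 64 (powers 2^2, 2^3, 2^4, …).
Track D: 36, 27, 18, 9, 0 (subtracting 9 each time).
Term 21 comes from track A (its 6th entry): 144.
Position 22 falls in track B as its term 6, giving 91.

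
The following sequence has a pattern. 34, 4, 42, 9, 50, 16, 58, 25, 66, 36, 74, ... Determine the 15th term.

Taking every 2nd term gives 2 separate tracks.
Track A: 34, 42, 50, 58, 66, 74 — arithmetic, step +8.
Track B: 4, 9, 16, 25, 36 — the squares 2², 3², 4², ….
The 15th slot belongs to track A; its 8th term is 90.

90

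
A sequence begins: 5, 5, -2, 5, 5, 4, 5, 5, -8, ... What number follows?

Reading positions in blocks of 3 reveals the pattern AAB — 2 tracks woven together.
Stream A: 5, 5, 5, 5, 5, 5 — constant 5.
Stream B: -2, 4, -8 — geometric, ×-2 each step.
Term 10 comes from stream A (its 7th entry): 5.

5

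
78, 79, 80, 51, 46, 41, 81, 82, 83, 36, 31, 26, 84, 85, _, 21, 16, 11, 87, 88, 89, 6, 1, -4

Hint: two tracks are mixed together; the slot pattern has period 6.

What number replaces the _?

The slot pattern repeats as AAABBB (period 6), so there are 2 interleaved tracks.
Stream A: 78, 79, 80, 81, 82, 83, 84, 85, ?, 87, 88, 89. Adding 1 each time.
Stream B: 51, 46, 41, 36, 31, 26, 21, 16, 11, 6, 1, -4. Linear: a_n = 56 − 5·n.
Filling stream A at index 9 by its rule yields 86.

86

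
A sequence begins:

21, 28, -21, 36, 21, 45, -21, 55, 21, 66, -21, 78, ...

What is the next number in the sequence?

The terms cycle through 2 interleaved subsequences.
Subsequence A = 21, -21, 21, -21, 21, -21: the oscillation 21·(−1)^(n+1).
Subsequence B = 28, 36, 45, 55, 66, 78: the triangular numbers T_7, T_8, ….
Term 13 comes from subsequence A (its 7th entry): 21.

21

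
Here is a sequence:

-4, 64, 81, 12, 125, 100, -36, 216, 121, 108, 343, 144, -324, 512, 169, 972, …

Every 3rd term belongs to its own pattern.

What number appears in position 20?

1000

The terms cycle through 3 interleaved subsequences.
Subsequence A: -4, 12, -36, 108, -324, 972. Multiplying by -3 each time.
Subsequence B: 64, 125, 216, 343, 512. Perfect cubes starting at 4³.
Subsequence C: 81, 100, 121, 144, 169. The squares 9², 10², 11², ….
Position 20 → subsequence B, term 7 = 1000.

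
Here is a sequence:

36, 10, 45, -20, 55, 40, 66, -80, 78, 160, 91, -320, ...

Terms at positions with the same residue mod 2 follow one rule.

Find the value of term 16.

Split by position mod 2 into 2 tracks.
Stream A: 36, 45, 55, 66, 78, 91 (the triangular numbers T_8, T_9, …).
Stream B: 10, -20, 40, -80, 160, -320 (geometric with ratio -2).
The 16th slot belongs to stream B; its 8th term is -1280.

-1280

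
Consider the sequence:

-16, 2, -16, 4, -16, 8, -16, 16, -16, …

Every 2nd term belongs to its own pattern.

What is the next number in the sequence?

Taking every 2nd term gives 2 separate tracks.
Track A: -16, -16, -16, -16, -16 (constant -16).
Track B: 2, 4, 8, 16 (powers of 2).
The 10th slot belongs to track B; its 5th term is 32.

32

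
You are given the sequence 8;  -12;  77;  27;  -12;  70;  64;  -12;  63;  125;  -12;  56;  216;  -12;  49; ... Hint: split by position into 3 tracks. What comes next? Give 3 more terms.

343, -12, 42

Split by position mod 3: positions 1, 4, 7, … form one track, and each other residue class forms its own.
Subsequence A: 8, 27, 64, 125, 216 — perfect cubes starting at 2³.
Subsequence B: -12, -12, -12, -12, -12 — constant -12.
Subsequence C: 77, 70, 63, 56, 49 — arithmetic, step −7.
Position 16 → subsequence A, term 6 = 343.
Term 17 comes from subsequence B (its 6th entry): -12.
The 18th slot belongs to subsequence C; its 6th term is 42.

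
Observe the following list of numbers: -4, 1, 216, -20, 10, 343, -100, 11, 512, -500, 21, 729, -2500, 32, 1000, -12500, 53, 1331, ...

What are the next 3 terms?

Split by position mod 3 into 3 tracks.
Track A: -4, -20, -100, -500, -2500, -12500. Multiplying by 5 each time.
Track B: 1, 10, 11, 21, 32, 53. Fibonacci-style (each term is the sum of the two before it).
Track C: 216, 343, 512, 729, 1000, 1331. The cubes 6³, 7³, 8³, ….
Term 19 comes from track A (its 7th entry): -62500.
The 20th slot belongs to track B; its 7th term is 85.
The 21st slot belongs to track C; its 7th term is 1728.

-62500, 85, 1728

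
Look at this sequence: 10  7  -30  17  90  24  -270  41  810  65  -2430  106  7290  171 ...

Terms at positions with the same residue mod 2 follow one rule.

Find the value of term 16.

277

Taking every 2nd term gives 2 separate tracks.
Track A: 10, -30, 90, -270, 810, -2430, 7290 — a geometric progression (common ratio -3).
Track B: 7, 17, 24, 41, 65, 106, 171 — a Fibonacci-like recurrence a_n = a_{n-1} + a_{n-2}.
The 16th slot belongs to track B; its 8th term is 277.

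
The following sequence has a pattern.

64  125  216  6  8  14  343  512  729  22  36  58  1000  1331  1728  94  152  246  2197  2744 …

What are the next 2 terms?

Positions follow the repeating pattern AAABBB; grouping by letter gives 2 tracks.
Track A is 64, 125, 216, 343, 512, 729, 1000, 1331, 1728, 2197, 2744, which is the cubes 4³, 5³, 6³, ….
Track B is 6, 8, 14, 22, 36, 58, 94, 152, 246, which is each term equals the sum of the previous two.
Position 21 → track A, term 12 = 3375.
Position 22 falls in track B as its term 10, giving 398.

3375, 398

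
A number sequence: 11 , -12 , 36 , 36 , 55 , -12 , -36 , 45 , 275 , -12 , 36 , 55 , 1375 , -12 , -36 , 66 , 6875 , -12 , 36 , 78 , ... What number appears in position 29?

Split by position mod 4 into 4 tracks.
Subsequence A is 11, 55, 275, 1375, 6875, which is a geometric progression (common ratio 5).
Subsequence B is -12, -12, -12, -12, -12, which is constant -12.
Subsequence C is 36, -36, 36, -36, 36, which is alternating ±36.
Subsequence D is 36, 45, 55, 66, 78, which is triangular numbers starting at T_8.
Position 29 → subsequence A, term 8 = 859375.

859375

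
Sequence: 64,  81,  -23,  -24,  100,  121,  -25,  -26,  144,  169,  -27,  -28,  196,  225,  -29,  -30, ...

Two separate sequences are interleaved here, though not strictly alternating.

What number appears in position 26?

Reading positions in blocks of 4 reveals the pattern AABB — 2 tracks woven together.
Stream A: 64, 81, 100, 121, 144, 169, 196, 225. The squares 8², 9², 10², ….
Stream B: -23, -24, -25, -26, -27, -28, -29, -30. Linear: a_n = -22 − n.
Position 26 falls in stream A as its term 14, giving 441.

441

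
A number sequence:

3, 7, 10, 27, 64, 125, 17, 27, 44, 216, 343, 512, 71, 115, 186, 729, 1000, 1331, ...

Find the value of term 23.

2197

Positions follow the repeating pattern AAABBB; grouping by letter gives 2 tracks.
Track A is 3, 7, 10, 17, 27, 44, 71, 115, 186, which is Fibonacci-style (each term is the sum of the two before it).
Track B is 27, 64, 125, 216, 343, 512, 729, 1000, 1331, which is perfect cubes starting at 3³.
Position 23 falls in track B as its term 11, giving 2197.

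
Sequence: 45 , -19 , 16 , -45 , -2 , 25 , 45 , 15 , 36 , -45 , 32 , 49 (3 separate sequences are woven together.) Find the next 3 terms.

Split by position mod 3: positions 1, 4, 7, … form one track, and each other residue class forms its own.
Stream A is 45, -45, 45, -45, which is the oscillation 45·(−1)^(n+1).
Stream B is -19, -2, 15, 32, which is arithmetic with common difference +17.
Stream C is 16, 25, 36, 49, which is the squares 4², 5², 6², ….
The 13th slot belongs to stream A; its 5th term is 45.
The 14th slot belongs to stream B; its 5th term is 49.
Position 15 → stream C, term 5 = 64.

45, 49, 64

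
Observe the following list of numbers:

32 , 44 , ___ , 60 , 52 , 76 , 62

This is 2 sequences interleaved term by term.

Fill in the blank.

Positions 1, 3, 5, … form one subsequence and positions 2, 4, 6, … form another.
Stream A: 32, ?, 52, 62 — arithmetic with common difference +10.
Stream B: 44, 60, 76 — adding 16 each time.
Stream A's pattern makes the blank 42.

42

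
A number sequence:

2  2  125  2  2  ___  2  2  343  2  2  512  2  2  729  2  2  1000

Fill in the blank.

216

Reading positions in blocks of 3 reveals the pattern AAB — 2 tracks woven together.
Subsequence A: 2, 2, 2, 2, 2, 2, 2, 2, 2, 2, 2, 2 — the constant sequence 2.
Subsequence B: 125, ?, 343, 512, 729, 1000 — perfect cubes starting at 5³.
So the missing entry in subsequence B is 216.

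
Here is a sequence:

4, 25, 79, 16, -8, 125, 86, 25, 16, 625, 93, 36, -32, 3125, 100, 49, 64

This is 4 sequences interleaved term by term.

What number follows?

Read the sequence 4 terms at a time; column i is its own pattern.
Stream A is 4, -8, 16, -32, 64, which is a geometric progression (common ratio -2).
Stream B is 25, 125, 625, 3125, which is powers of 5.
Stream C is 79, 86, 93, 100, which is arithmetic with common difference +7.
Stream D is 16, 25, 36, 49, which is perfect squares starting at 4².
Position 18 → stream B, term 5 = 15625.

15625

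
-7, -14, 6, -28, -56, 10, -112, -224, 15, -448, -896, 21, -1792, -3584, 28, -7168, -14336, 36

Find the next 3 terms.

-28672, -57344, 45

Reading positions in blocks of 3 reveals the pattern AAB — 2 tracks woven together.
Track A: -7, -14, -28, -56, -112, -224, -448, -896, -1792, -3584, -7168, -14336. Geometric, ×2 each step.
Track B: 6, 10, 15, 21, 28, 36. Triangular numbers starting at T_3.
Position 19 falls in track A as its term 13, giving -28672.
Position 20 falls in track A as its term 14, giving -57344.
Position 21 → track B, term 7 = 45.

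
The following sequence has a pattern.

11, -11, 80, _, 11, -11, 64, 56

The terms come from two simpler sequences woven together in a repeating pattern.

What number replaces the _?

Positions follow the repeating pattern AABB; grouping by letter gives 2 tracks.
Subsequence A: 11, -11, 11, -11 (the oscillation 11·(−1)^(n+1)).
Subsequence B: 80, ?, 64, 56 (subtracting 8 each time).
The gap is subsequence B's term 2; the rule gives 72.

72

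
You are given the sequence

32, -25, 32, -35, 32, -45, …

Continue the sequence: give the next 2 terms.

32, -55

Odd-indexed and even-indexed terms follow separate rules.
Subsequence A: 32, 32, 32 — always 32.
Subsequence B: -25, -35, -45 — arithmetic, step −10.
The 7th slot belongs to subsequence A; its 4th term is 32.
Term 8 comes from subsequence B (its 4th entry): -55.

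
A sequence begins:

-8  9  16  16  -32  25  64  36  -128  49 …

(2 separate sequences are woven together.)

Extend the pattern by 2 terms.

The terms cycle through 2 interleaved subsequences.
Track A: -8, 16, -32, 64, -128 — geometric with ratio -2.
Track B: 9, 16, 25, 36, 49 — consecutive squares n² from n = 3.
The 11th slot belongs to track A; its 6th term is 256.
Position 12 → track B, term 6 = 64.

256, 64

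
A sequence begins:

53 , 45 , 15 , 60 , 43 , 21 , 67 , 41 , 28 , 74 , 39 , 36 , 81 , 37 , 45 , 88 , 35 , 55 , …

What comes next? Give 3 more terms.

Split by position mod 3: positions 1, 4, 7, … form one track, and each other residue class forms its own.
Track A = 53, 60, 67, 74, 81, 88: arithmetic, step +7.
Track B = 45, 43, 41, 39, 37, 35: subtracting 2 each time.
Track C = 15, 21, 28, 36, 45, 55: triangular numbers starting at T_5.
The 19th slot belongs to track A; its 7th term is 95.
Term 20 comes from track B (its 7th entry): 33.
The 21st slot belongs to track C; its 7th term is 66.

95, 33, 66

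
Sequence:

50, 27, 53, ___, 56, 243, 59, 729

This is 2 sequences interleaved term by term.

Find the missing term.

Positions 1, 3, 5, … form one subsequence and positions 2, 4, 6, … form another.
Subsequence A: 50, 53, 56, 59 — adding 3 each time.
Subsequence B: 27, ?, 243, 729 — powers of 3.
Subsequence B's pattern makes the blank 81.

81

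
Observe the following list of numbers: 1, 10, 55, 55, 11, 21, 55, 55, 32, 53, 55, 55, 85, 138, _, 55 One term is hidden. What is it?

The slot pattern repeats as AABB (period 4), so there are 2 interleaved tracks.
Track A: 1, 10, 11, 21, 32, 53, 85, 138 — Fibonacci-style (each term is the sum of the two before it).
Track B: 55, 55, 55, 55, 55, 55, ?, 55 — the constant sequence 55.
So the missing entry in track B is 55.

55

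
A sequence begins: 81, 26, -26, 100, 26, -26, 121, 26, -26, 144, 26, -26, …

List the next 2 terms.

169, 26

The slot pattern repeats as ABB (period 3), so there are 2 interleaved tracks.
Stream A: 81, 100, 121, 144 (perfect squares starting at 9²).
Stream B: 26, -26, 26, -26, 26, -26, 26, -26 (alternating ±26).
Position 13 → stream A, term 5 = 169.
Term 14 comes from stream B (its 9th entry): 26.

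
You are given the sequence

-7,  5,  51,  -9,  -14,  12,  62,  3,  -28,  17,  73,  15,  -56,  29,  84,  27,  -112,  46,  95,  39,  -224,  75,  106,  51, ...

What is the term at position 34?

Split by position mod 4 into 4 tracks.
Track A: -7, -14, -28, -56, -112, -224 — a geometric progression (common ratio 2).
Track B: 5, 12, 17, 29, 46, 75 — each term equals the sum of the previous two.
Track C: 51, 62, 73, 84, 95, 106 — adding 11 each time.
Track D: -9, 3, 15, 27, 39, 51 — arithmetic, step +12.
The 34th slot belongs to track B; its 9th term is 317.

317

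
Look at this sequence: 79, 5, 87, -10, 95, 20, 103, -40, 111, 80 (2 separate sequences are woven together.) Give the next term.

Positions 1, 3, 5, … form one subsequence and positions 2, 4, 6, … form another.
Track A = 79, 87, 95, 103, 111: adding 8 each time.
Track B = 5, -10, 20, -40, 80: geometric, ×-2 each step.
The 11th slot belongs to track A; its 6th term is 119.

119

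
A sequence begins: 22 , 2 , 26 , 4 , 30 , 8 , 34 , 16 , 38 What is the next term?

Taking every 2nd term gives 2 separate tracks.
Track A = 22, 26, 30, 34, 38: arithmetic, step +4.
Track B = 2, 4, 8, 16: a geometric progression (common ratio 2).
Position 10 falls in track B as its term 5, giving 32.

32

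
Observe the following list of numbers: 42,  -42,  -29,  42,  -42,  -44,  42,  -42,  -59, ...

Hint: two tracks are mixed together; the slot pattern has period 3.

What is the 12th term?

The slot pattern repeats as AAB (period 3), so there are 2 interleaved tracks.
Track A is 42, -42, 42, -42, 42, -42, which is the oscillation 42·(−1)^(n+1).
Track B is -29, -44, -59, which is linear: a_n = -14 − 15·n.
Position 12 falls in track B as its term 4, giving -74.

-74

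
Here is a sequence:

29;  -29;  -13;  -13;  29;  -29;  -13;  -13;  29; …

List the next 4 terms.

-29, -13, -13, 29

Positions follow the repeating pattern AABB; grouping by letter gives 2 tracks.
Subsequence A = 29, -29, 29, -29, 29: alternating ±29.
Subsequence B = -13, -13, -13, -13: always -13.
Position 10 falls in subsequence A as its term 6, giving -29.
The 11th slot belongs to subsequence B; its 5th term is -13.
Term 12 comes from subsequence B (its 6th entry): -13.
The 13th slot belongs to subsequence A; its 7th term is 29.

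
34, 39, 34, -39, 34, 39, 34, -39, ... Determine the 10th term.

The terms cycle through 2 interleaved subsequences.
Subsequence A is 34, 34, 34, 34, which is constant 34.
Subsequence B is 39, -39, 39, -39, which is the oscillation 39·(−1)^(n+1).
Position 10 falls in subsequence B as its term 5, giving 39.

39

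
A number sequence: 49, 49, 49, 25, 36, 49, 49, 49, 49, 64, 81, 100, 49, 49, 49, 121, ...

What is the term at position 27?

49

The slot pattern repeats as AAABBB (period 6), so there are 2 interleaved tracks.
Track A: 49, 49, 49, 49, 49, 49, 49, 49, 49. The constant sequence 49.
Track B: 25, 36, 49, 64, 81, 100, 121. Perfect squares starting at 5².
Position 27 → track A, term 15 = 49.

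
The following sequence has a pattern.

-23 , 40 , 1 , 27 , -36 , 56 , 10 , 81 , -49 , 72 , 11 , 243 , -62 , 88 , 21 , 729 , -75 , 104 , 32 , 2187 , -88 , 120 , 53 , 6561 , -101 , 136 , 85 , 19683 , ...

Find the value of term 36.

177147

Split by position mod 4: positions 1, 5, 9, … form one track, and each other residue class forms its own.
Track A is -23, -36, -49, -62, -75, -88, -101, which is arithmetic with common difference −13.
Track B is 40, 56, 72, 88, 104, 120, 136, which is linear: a_n = 24 + 16·n.
Track C is 1, 10, 11, 21, 32, 53, 85, which is each term equals the sum of the previous two.
Track D is 27, 81, 243, 729, 2187, 6561, 19683, which is successive powers of 3.
Position 36 → track D, term 9 = 177147.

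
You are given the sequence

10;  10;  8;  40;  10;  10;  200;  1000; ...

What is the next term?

10

Reading positions in blocks of 4 reveals the pattern AABB — 2 tracks woven together.
Track A is 10, 10, 10, 10, which is constant 10.
Track B is 8, 40, 200, 1000, which is multiplying by 5 each time.
Position 9 falls in track A as its term 5, giving 10.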